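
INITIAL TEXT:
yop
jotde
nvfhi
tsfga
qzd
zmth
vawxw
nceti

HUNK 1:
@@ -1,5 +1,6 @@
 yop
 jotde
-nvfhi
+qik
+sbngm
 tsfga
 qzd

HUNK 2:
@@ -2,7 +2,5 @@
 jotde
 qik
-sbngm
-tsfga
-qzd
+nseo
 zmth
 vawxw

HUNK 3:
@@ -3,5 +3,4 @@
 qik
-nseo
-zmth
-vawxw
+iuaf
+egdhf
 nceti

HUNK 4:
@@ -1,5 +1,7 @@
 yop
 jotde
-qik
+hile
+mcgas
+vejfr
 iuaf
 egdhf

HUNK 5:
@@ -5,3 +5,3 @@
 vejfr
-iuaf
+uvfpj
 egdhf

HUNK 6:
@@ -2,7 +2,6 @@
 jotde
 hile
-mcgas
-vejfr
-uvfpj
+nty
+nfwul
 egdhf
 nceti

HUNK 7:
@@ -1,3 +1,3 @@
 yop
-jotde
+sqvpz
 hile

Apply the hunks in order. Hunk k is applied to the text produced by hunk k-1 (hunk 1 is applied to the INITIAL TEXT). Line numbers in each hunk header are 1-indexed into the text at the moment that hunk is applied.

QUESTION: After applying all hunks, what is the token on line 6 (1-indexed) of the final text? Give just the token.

Hunk 1: at line 1 remove [nvfhi] add [qik,sbngm] -> 9 lines: yop jotde qik sbngm tsfga qzd zmth vawxw nceti
Hunk 2: at line 2 remove [sbngm,tsfga,qzd] add [nseo] -> 7 lines: yop jotde qik nseo zmth vawxw nceti
Hunk 3: at line 3 remove [nseo,zmth,vawxw] add [iuaf,egdhf] -> 6 lines: yop jotde qik iuaf egdhf nceti
Hunk 4: at line 1 remove [qik] add [hile,mcgas,vejfr] -> 8 lines: yop jotde hile mcgas vejfr iuaf egdhf nceti
Hunk 5: at line 5 remove [iuaf] add [uvfpj] -> 8 lines: yop jotde hile mcgas vejfr uvfpj egdhf nceti
Hunk 6: at line 2 remove [mcgas,vejfr,uvfpj] add [nty,nfwul] -> 7 lines: yop jotde hile nty nfwul egdhf nceti
Hunk 7: at line 1 remove [jotde] add [sqvpz] -> 7 lines: yop sqvpz hile nty nfwul egdhf nceti
Final line 6: egdhf

Answer: egdhf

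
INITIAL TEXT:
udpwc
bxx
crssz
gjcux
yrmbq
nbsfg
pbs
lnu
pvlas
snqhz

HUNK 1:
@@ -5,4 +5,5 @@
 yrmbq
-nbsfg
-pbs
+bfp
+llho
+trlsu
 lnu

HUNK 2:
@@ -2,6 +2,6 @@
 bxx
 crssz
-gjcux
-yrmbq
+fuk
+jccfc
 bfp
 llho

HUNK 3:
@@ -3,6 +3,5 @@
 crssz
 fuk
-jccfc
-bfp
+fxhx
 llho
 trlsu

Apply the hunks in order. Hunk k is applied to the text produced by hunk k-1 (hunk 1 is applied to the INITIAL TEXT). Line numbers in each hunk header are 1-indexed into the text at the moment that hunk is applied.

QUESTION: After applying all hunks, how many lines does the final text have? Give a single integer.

Answer: 10

Derivation:
Hunk 1: at line 5 remove [nbsfg,pbs] add [bfp,llho,trlsu] -> 11 lines: udpwc bxx crssz gjcux yrmbq bfp llho trlsu lnu pvlas snqhz
Hunk 2: at line 2 remove [gjcux,yrmbq] add [fuk,jccfc] -> 11 lines: udpwc bxx crssz fuk jccfc bfp llho trlsu lnu pvlas snqhz
Hunk 3: at line 3 remove [jccfc,bfp] add [fxhx] -> 10 lines: udpwc bxx crssz fuk fxhx llho trlsu lnu pvlas snqhz
Final line count: 10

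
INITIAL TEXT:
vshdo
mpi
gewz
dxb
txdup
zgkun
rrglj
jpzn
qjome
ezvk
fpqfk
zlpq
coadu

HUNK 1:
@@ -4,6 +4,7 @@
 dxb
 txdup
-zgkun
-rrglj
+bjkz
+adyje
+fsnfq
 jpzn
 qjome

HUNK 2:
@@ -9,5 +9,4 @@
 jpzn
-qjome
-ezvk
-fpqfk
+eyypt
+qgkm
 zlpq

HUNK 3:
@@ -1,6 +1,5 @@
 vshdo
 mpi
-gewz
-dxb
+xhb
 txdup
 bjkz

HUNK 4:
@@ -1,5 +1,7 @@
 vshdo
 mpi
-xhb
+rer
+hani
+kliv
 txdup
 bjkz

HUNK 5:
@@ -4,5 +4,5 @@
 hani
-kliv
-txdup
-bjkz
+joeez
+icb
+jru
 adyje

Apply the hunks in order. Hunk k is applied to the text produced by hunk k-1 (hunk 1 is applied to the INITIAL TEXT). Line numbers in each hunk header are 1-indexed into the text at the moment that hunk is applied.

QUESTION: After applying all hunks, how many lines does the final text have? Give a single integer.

Answer: 14

Derivation:
Hunk 1: at line 4 remove [zgkun,rrglj] add [bjkz,adyje,fsnfq] -> 14 lines: vshdo mpi gewz dxb txdup bjkz adyje fsnfq jpzn qjome ezvk fpqfk zlpq coadu
Hunk 2: at line 9 remove [qjome,ezvk,fpqfk] add [eyypt,qgkm] -> 13 lines: vshdo mpi gewz dxb txdup bjkz adyje fsnfq jpzn eyypt qgkm zlpq coadu
Hunk 3: at line 1 remove [gewz,dxb] add [xhb] -> 12 lines: vshdo mpi xhb txdup bjkz adyje fsnfq jpzn eyypt qgkm zlpq coadu
Hunk 4: at line 1 remove [xhb] add [rer,hani,kliv] -> 14 lines: vshdo mpi rer hani kliv txdup bjkz adyje fsnfq jpzn eyypt qgkm zlpq coadu
Hunk 5: at line 4 remove [kliv,txdup,bjkz] add [joeez,icb,jru] -> 14 lines: vshdo mpi rer hani joeez icb jru adyje fsnfq jpzn eyypt qgkm zlpq coadu
Final line count: 14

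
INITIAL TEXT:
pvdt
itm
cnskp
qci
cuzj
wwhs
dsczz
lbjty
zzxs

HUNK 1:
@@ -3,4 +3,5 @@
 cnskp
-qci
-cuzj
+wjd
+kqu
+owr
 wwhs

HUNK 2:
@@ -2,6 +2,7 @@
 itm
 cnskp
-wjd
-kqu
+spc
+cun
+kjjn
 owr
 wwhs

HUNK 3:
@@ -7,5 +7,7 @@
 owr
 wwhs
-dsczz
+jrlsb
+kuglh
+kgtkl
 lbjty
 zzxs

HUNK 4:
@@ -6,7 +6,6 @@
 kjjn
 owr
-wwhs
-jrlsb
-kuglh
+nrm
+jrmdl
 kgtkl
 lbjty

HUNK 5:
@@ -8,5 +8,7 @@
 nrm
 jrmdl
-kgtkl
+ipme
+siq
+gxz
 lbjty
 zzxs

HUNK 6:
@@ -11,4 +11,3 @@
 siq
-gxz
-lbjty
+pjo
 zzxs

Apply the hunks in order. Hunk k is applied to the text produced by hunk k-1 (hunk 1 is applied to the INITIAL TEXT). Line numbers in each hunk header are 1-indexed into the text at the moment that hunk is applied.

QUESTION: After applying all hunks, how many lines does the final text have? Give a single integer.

Answer: 13

Derivation:
Hunk 1: at line 3 remove [qci,cuzj] add [wjd,kqu,owr] -> 10 lines: pvdt itm cnskp wjd kqu owr wwhs dsczz lbjty zzxs
Hunk 2: at line 2 remove [wjd,kqu] add [spc,cun,kjjn] -> 11 lines: pvdt itm cnskp spc cun kjjn owr wwhs dsczz lbjty zzxs
Hunk 3: at line 7 remove [dsczz] add [jrlsb,kuglh,kgtkl] -> 13 lines: pvdt itm cnskp spc cun kjjn owr wwhs jrlsb kuglh kgtkl lbjty zzxs
Hunk 4: at line 6 remove [wwhs,jrlsb,kuglh] add [nrm,jrmdl] -> 12 lines: pvdt itm cnskp spc cun kjjn owr nrm jrmdl kgtkl lbjty zzxs
Hunk 5: at line 8 remove [kgtkl] add [ipme,siq,gxz] -> 14 lines: pvdt itm cnskp spc cun kjjn owr nrm jrmdl ipme siq gxz lbjty zzxs
Hunk 6: at line 11 remove [gxz,lbjty] add [pjo] -> 13 lines: pvdt itm cnskp spc cun kjjn owr nrm jrmdl ipme siq pjo zzxs
Final line count: 13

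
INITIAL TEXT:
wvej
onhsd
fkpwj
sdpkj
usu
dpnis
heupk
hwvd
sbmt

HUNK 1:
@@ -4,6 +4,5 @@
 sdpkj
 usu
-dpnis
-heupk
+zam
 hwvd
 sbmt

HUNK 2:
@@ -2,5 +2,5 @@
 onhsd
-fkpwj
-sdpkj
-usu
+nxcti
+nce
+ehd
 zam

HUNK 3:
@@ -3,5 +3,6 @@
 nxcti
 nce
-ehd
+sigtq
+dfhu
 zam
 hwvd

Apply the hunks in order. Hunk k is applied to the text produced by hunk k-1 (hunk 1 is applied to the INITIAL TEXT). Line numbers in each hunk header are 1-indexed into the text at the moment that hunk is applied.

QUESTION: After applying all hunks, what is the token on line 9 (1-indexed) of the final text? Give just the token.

Answer: sbmt

Derivation:
Hunk 1: at line 4 remove [dpnis,heupk] add [zam] -> 8 lines: wvej onhsd fkpwj sdpkj usu zam hwvd sbmt
Hunk 2: at line 2 remove [fkpwj,sdpkj,usu] add [nxcti,nce,ehd] -> 8 lines: wvej onhsd nxcti nce ehd zam hwvd sbmt
Hunk 3: at line 3 remove [ehd] add [sigtq,dfhu] -> 9 lines: wvej onhsd nxcti nce sigtq dfhu zam hwvd sbmt
Final line 9: sbmt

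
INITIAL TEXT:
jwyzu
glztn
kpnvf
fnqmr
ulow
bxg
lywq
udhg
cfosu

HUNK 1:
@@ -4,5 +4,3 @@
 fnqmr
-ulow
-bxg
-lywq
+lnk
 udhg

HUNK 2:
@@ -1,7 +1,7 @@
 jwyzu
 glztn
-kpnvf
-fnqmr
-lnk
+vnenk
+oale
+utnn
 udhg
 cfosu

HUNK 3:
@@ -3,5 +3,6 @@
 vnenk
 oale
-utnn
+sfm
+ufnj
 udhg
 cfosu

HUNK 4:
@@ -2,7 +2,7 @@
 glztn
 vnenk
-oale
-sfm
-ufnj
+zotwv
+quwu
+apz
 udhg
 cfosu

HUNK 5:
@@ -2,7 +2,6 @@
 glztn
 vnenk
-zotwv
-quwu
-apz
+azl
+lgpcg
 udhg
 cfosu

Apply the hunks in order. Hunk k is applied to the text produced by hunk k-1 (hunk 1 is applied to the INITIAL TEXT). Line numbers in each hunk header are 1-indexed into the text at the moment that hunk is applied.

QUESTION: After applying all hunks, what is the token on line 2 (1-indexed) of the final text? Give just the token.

Answer: glztn

Derivation:
Hunk 1: at line 4 remove [ulow,bxg,lywq] add [lnk] -> 7 lines: jwyzu glztn kpnvf fnqmr lnk udhg cfosu
Hunk 2: at line 1 remove [kpnvf,fnqmr,lnk] add [vnenk,oale,utnn] -> 7 lines: jwyzu glztn vnenk oale utnn udhg cfosu
Hunk 3: at line 3 remove [utnn] add [sfm,ufnj] -> 8 lines: jwyzu glztn vnenk oale sfm ufnj udhg cfosu
Hunk 4: at line 2 remove [oale,sfm,ufnj] add [zotwv,quwu,apz] -> 8 lines: jwyzu glztn vnenk zotwv quwu apz udhg cfosu
Hunk 5: at line 2 remove [zotwv,quwu,apz] add [azl,lgpcg] -> 7 lines: jwyzu glztn vnenk azl lgpcg udhg cfosu
Final line 2: glztn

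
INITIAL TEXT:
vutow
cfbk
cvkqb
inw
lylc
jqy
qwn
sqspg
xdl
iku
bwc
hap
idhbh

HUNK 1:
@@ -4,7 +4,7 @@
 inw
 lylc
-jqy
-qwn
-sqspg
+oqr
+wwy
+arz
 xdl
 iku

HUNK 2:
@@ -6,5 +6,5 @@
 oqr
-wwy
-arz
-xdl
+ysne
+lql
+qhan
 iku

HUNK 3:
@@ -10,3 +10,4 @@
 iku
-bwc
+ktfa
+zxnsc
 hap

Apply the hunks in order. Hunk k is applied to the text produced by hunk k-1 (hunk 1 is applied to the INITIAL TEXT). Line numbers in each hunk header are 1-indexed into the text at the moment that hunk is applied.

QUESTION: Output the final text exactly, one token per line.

Answer: vutow
cfbk
cvkqb
inw
lylc
oqr
ysne
lql
qhan
iku
ktfa
zxnsc
hap
idhbh

Derivation:
Hunk 1: at line 4 remove [jqy,qwn,sqspg] add [oqr,wwy,arz] -> 13 lines: vutow cfbk cvkqb inw lylc oqr wwy arz xdl iku bwc hap idhbh
Hunk 2: at line 6 remove [wwy,arz,xdl] add [ysne,lql,qhan] -> 13 lines: vutow cfbk cvkqb inw lylc oqr ysne lql qhan iku bwc hap idhbh
Hunk 3: at line 10 remove [bwc] add [ktfa,zxnsc] -> 14 lines: vutow cfbk cvkqb inw lylc oqr ysne lql qhan iku ktfa zxnsc hap idhbh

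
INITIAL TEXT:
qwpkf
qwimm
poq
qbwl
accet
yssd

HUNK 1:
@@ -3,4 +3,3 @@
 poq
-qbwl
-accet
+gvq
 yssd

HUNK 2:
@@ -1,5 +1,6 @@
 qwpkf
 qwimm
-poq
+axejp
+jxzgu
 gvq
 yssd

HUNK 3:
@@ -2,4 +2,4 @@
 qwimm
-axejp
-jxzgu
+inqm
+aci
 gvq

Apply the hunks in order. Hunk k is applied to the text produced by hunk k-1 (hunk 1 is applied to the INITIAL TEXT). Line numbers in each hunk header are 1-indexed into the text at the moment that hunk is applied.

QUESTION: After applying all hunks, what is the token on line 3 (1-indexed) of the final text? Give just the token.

Hunk 1: at line 3 remove [qbwl,accet] add [gvq] -> 5 lines: qwpkf qwimm poq gvq yssd
Hunk 2: at line 1 remove [poq] add [axejp,jxzgu] -> 6 lines: qwpkf qwimm axejp jxzgu gvq yssd
Hunk 3: at line 2 remove [axejp,jxzgu] add [inqm,aci] -> 6 lines: qwpkf qwimm inqm aci gvq yssd
Final line 3: inqm

Answer: inqm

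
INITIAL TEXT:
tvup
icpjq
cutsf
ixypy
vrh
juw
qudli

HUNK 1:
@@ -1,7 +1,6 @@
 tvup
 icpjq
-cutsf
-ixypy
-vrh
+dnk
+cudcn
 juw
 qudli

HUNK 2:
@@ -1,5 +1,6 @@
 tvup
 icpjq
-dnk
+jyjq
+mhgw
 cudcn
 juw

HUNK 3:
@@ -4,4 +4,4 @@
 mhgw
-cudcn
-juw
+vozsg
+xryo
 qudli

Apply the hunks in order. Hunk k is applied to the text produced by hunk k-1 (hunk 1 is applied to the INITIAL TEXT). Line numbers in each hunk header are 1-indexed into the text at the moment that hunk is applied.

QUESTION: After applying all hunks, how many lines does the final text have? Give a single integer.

Hunk 1: at line 1 remove [cutsf,ixypy,vrh] add [dnk,cudcn] -> 6 lines: tvup icpjq dnk cudcn juw qudli
Hunk 2: at line 1 remove [dnk] add [jyjq,mhgw] -> 7 lines: tvup icpjq jyjq mhgw cudcn juw qudli
Hunk 3: at line 4 remove [cudcn,juw] add [vozsg,xryo] -> 7 lines: tvup icpjq jyjq mhgw vozsg xryo qudli
Final line count: 7

Answer: 7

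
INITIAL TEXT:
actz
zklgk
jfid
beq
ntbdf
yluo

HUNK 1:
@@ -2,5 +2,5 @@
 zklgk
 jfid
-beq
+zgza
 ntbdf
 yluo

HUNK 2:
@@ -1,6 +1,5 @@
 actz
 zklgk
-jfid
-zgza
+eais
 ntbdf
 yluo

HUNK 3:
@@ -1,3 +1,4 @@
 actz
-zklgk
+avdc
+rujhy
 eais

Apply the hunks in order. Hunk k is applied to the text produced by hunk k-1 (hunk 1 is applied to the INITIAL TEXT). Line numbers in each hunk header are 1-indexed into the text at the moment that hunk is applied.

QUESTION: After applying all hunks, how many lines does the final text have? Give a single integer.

Answer: 6

Derivation:
Hunk 1: at line 2 remove [beq] add [zgza] -> 6 lines: actz zklgk jfid zgza ntbdf yluo
Hunk 2: at line 1 remove [jfid,zgza] add [eais] -> 5 lines: actz zklgk eais ntbdf yluo
Hunk 3: at line 1 remove [zklgk] add [avdc,rujhy] -> 6 lines: actz avdc rujhy eais ntbdf yluo
Final line count: 6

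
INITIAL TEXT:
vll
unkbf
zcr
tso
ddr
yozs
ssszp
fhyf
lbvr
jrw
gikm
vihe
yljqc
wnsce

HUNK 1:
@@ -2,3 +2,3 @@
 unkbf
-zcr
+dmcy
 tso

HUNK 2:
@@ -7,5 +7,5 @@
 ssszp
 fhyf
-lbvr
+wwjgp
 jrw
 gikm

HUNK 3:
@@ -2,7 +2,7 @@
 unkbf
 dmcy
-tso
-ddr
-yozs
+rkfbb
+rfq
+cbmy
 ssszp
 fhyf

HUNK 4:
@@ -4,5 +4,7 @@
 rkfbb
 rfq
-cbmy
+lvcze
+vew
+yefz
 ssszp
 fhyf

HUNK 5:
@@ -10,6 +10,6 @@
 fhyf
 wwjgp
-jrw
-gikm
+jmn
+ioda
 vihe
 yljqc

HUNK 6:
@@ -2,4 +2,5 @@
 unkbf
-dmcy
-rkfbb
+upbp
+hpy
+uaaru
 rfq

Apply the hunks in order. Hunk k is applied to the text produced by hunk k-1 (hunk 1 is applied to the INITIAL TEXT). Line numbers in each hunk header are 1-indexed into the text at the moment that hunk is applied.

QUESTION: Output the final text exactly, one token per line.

Hunk 1: at line 2 remove [zcr] add [dmcy] -> 14 lines: vll unkbf dmcy tso ddr yozs ssszp fhyf lbvr jrw gikm vihe yljqc wnsce
Hunk 2: at line 7 remove [lbvr] add [wwjgp] -> 14 lines: vll unkbf dmcy tso ddr yozs ssszp fhyf wwjgp jrw gikm vihe yljqc wnsce
Hunk 3: at line 2 remove [tso,ddr,yozs] add [rkfbb,rfq,cbmy] -> 14 lines: vll unkbf dmcy rkfbb rfq cbmy ssszp fhyf wwjgp jrw gikm vihe yljqc wnsce
Hunk 4: at line 4 remove [cbmy] add [lvcze,vew,yefz] -> 16 lines: vll unkbf dmcy rkfbb rfq lvcze vew yefz ssszp fhyf wwjgp jrw gikm vihe yljqc wnsce
Hunk 5: at line 10 remove [jrw,gikm] add [jmn,ioda] -> 16 lines: vll unkbf dmcy rkfbb rfq lvcze vew yefz ssszp fhyf wwjgp jmn ioda vihe yljqc wnsce
Hunk 6: at line 2 remove [dmcy,rkfbb] add [upbp,hpy,uaaru] -> 17 lines: vll unkbf upbp hpy uaaru rfq lvcze vew yefz ssszp fhyf wwjgp jmn ioda vihe yljqc wnsce

Answer: vll
unkbf
upbp
hpy
uaaru
rfq
lvcze
vew
yefz
ssszp
fhyf
wwjgp
jmn
ioda
vihe
yljqc
wnsce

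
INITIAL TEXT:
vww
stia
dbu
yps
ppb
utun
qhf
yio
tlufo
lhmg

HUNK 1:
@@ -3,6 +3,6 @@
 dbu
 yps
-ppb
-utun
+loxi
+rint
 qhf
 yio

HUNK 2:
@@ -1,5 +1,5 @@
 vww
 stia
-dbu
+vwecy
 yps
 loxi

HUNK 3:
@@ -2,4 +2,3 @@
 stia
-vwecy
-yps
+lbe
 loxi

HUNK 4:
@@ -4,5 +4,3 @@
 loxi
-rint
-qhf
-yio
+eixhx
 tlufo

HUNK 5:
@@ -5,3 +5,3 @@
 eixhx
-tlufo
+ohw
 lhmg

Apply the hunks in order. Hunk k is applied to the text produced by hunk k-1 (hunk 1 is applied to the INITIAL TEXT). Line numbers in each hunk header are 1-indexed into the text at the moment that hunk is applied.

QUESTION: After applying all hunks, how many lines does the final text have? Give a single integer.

Hunk 1: at line 3 remove [ppb,utun] add [loxi,rint] -> 10 lines: vww stia dbu yps loxi rint qhf yio tlufo lhmg
Hunk 2: at line 1 remove [dbu] add [vwecy] -> 10 lines: vww stia vwecy yps loxi rint qhf yio tlufo lhmg
Hunk 3: at line 2 remove [vwecy,yps] add [lbe] -> 9 lines: vww stia lbe loxi rint qhf yio tlufo lhmg
Hunk 4: at line 4 remove [rint,qhf,yio] add [eixhx] -> 7 lines: vww stia lbe loxi eixhx tlufo lhmg
Hunk 5: at line 5 remove [tlufo] add [ohw] -> 7 lines: vww stia lbe loxi eixhx ohw lhmg
Final line count: 7

Answer: 7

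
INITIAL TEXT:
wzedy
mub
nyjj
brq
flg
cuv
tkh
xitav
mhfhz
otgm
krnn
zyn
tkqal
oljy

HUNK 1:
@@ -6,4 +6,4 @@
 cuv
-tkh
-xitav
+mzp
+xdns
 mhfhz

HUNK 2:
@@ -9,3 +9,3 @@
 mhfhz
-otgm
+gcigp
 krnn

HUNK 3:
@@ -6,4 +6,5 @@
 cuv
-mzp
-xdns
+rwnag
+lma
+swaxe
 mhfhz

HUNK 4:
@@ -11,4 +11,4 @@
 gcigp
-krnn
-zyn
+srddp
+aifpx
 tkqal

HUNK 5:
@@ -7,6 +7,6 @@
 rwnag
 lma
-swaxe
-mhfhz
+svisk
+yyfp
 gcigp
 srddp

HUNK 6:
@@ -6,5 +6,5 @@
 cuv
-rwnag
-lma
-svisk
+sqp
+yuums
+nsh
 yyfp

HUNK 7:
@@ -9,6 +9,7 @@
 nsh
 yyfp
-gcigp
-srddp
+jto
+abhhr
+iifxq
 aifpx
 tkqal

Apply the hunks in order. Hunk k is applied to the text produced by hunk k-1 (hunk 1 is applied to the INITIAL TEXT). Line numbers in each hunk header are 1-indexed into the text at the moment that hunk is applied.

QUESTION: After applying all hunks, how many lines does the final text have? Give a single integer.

Hunk 1: at line 6 remove [tkh,xitav] add [mzp,xdns] -> 14 lines: wzedy mub nyjj brq flg cuv mzp xdns mhfhz otgm krnn zyn tkqal oljy
Hunk 2: at line 9 remove [otgm] add [gcigp] -> 14 lines: wzedy mub nyjj brq flg cuv mzp xdns mhfhz gcigp krnn zyn tkqal oljy
Hunk 3: at line 6 remove [mzp,xdns] add [rwnag,lma,swaxe] -> 15 lines: wzedy mub nyjj brq flg cuv rwnag lma swaxe mhfhz gcigp krnn zyn tkqal oljy
Hunk 4: at line 11 remove [krnn,zyn] add [srddp,aifpx] -> 15 lines: wzedy mub nyjj brq flg cuv rwnag lma swaxe mhfhz gcigp srddp aifpx tkqal oljy
Hunk 5: at line 7 remove [swaxe,mhfhz] add [svisk,yyfp] -> 15 lines: wzedy mub nyjj brq flg cuv rwnag lma svisk yyfp gcigp srddp aifpx tkqal oljy
Hunk 6: at line 6 remove [rwnag,lma,svisk] add [sqp,yuums,nsh] -> 15 lines: wzedy mub nyjj brq flg cuv sqp yuums nsh yyfp gcigp srddp aifpx tkqal oljy
Hunk 7: at line 9 remove [gcigp,srddp] add [jto,abhhr,iifxq] -> 16 lines: wzedy mub nyjj brq flg cuv sqp yuums nsh yyfp jto abhhr iifxq aifpx tkqal oljy
Final line count: 16

Answer: 16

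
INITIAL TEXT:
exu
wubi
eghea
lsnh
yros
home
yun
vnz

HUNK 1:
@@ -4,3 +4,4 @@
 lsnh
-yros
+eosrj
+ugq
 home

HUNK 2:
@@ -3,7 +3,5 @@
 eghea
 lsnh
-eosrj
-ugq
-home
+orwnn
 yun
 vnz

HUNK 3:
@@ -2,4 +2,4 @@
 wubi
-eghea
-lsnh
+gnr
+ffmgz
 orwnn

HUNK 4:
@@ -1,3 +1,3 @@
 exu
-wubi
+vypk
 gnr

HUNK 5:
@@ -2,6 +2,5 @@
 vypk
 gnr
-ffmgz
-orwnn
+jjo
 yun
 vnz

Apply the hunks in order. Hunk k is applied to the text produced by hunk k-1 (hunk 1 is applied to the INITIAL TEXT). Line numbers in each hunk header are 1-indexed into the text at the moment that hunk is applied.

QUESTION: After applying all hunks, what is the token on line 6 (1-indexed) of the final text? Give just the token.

Answer: vnz

Derivation:
Hunk 1: at line 4 remove [yros] add [eosrj,ugq] -> 9 lines: exu wubi eghea lsnh eosrj ugq home yun vnz
Hunk 2: at line 3 remove [eosrj,ugq,home] add [orwnn] -> 7 lines: exu wubi eghea lsnh orwnn yun vnz
Hunk 3: at line 2 remove [eghea,lsnh] add [gnr,ffmgz] -> 7 lines: exu wubi gnr ffmgz orwnn yun vnz
Hunk 4: at line 1 remove [wubi] add [vypk] -> 7 lines: exu vypk gnr ffmgz orwnn yun vnz
Hunk 5: at line 2 remove [ffmgz,orwnn] add [jjo] -> 6 lines: exu vypk gnr jjo yun vnz
Final line 6: vnz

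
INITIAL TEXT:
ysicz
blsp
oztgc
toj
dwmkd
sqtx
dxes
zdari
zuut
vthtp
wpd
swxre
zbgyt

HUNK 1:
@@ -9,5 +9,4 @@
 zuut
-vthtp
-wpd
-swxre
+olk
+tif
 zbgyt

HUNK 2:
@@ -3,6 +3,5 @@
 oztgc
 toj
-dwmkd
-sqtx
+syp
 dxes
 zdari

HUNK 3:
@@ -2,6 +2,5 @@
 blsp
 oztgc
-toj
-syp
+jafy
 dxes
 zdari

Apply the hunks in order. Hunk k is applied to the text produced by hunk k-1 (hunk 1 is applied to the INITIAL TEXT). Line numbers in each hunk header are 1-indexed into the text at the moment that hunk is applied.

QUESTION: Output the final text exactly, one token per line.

Hunk 1: at line 9 remove [vthtp,wpd,swxre] add [olk,tif] -> 12 lines: ysicz blsp oztgc toj dwmkd sqtx dxes zdari zuut olk tif zbgyt
Hunk 2: at line 3 remove [dwmkd,sqtx] add [syp] -> 11 lines: ysicz blsp oztgc toj syp dxes zdari zuut olk tif zbgyt
Hunk 3: at line 2 remove [toj,syp] add [jafy] -> 10 lines: ysicz blsp oztgc jafy dxes zdari zuut olk tif zbgyt

Answer: ysicz
blsp
oztgc
jafy
dxes
zdari
zuut
olk
tif
zbgyt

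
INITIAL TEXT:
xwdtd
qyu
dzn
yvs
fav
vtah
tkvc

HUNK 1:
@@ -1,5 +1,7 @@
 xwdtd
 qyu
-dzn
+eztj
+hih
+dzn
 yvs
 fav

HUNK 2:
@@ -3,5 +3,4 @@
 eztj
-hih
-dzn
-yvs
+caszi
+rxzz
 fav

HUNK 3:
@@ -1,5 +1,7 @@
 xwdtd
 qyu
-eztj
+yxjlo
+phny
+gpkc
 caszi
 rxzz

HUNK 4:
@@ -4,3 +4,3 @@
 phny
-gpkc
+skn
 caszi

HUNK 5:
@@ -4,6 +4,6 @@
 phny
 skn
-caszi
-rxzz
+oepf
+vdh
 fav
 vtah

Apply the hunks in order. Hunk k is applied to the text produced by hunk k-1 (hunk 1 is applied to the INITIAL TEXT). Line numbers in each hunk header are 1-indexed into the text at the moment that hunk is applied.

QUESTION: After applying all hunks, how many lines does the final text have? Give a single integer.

Answer: 10

Derivation:
Hunk 1: at line 1 remove [dzn] add [eztj,hih,dzn] -> 9 lines: xwdtd qyu eztj hih dzn yvs fav vtah tkvc
Hunk 2: at line 3 remove [hih,dzn,yvs] add [caszi,rxzz] -> 8 lines: xwdtd qyu eztj caszi rxzz fav vtah tkvc
Hunk 3: at line 1 remove [eztj] add [yxjlo,phny,gpkc] -> 10 lines: xwdtd qyu yxjlo phny gpkc caszi rxzz fav vtah tkvc
Hunk 4: at line 4 remove [gpkc] add [skn] -> 10 lines: xwdtd qyu yxjlo phny skn caszi rxzz fav vtah tkvc
Hunk 5: at line 4 remove [caszi,rxzz] add [oepf,vdh] -> 10 lines: xwdtd qyu yxjlo phny skn oepf vdh fav vtah tkvc
Final line count: 10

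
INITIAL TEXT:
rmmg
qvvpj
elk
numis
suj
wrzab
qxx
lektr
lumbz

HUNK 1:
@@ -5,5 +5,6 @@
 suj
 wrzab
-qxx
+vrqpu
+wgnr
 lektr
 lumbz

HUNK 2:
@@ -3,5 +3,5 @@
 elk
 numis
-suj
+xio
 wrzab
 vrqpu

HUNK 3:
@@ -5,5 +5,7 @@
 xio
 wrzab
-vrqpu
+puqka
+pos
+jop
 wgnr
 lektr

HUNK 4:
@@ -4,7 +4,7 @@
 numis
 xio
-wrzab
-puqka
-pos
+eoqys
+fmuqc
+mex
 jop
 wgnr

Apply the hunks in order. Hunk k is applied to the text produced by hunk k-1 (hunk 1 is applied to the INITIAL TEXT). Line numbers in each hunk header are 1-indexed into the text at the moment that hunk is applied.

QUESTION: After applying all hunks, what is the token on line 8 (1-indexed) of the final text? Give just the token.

Hunk 1: at line 5 remove [qxx] add [vrqpu,wgnr] -> 10 lines: rmmg qvvpj elk numis suj wrzab vrqpu wgnr lektr lumbz
Hunk 2: at line 3 remove [suj] add [xio] -> 10 lines: rmmg qvvpj elk numis xio wrzab vrqpu wgnr lektr lumbz
Hunk 3: at line 5 remove [vrqpu] add [puqka,pos,jop] -> 12 lines: rmmg qvvpj elk numis xio wrzab puqka pos jop wgnr lektr lumbz
Hunk 4: at line 4 remove [wrzab,puqka,pos] add [eoqys,fmuqc,mex] -> 12 lines: rmmg qvvpj elk numis xio eoqys fmuqc mex jop wgnr lektr lumbz
Final line 8: mex

Answer: mex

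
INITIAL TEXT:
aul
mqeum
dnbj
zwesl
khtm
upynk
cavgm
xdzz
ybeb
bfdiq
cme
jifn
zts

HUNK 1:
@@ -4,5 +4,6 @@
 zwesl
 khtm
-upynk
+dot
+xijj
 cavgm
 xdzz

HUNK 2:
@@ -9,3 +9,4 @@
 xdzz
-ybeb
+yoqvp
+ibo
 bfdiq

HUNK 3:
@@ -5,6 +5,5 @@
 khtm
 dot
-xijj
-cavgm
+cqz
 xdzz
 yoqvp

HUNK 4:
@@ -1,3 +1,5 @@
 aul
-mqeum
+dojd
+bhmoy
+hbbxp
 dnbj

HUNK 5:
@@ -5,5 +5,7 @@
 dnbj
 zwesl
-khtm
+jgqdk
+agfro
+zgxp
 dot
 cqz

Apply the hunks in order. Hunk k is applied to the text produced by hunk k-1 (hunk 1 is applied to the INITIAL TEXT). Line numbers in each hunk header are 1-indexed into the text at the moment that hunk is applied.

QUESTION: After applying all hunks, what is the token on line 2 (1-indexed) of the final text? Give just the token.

Answer: dojd

Derivation:
Hunk 1: at line 4 remove [upynk] add [dot,xijj] -> 14 lines: aul mqeum dnbj zwesl khtm dot xijj cavgm xdzz ybeb bfdiq cme jifn zts
Hunk 2: at line 9 remove [ybeb] add [yoqvp,ibo] -> 15 lines: aul mqeum dnbj zwesl khtm dot xijj cavgm xdzz yoqvp ibo bfdiq cme jifn zts
Hunk 3: at line 5 remove [xijj,cavgm] add [cqz] -> 14 lines: aul mqeum dnbj zwesl khtm dot cqz xdzz yoqvp ibo bfdiq cme jifn zts
Hunk 4: at line 1 remove [mqeum] add [dojd,bhmoy,hbbxp] -> 16 lines: aul dojd bhmoy hbbxp dnbj zwesl khtm dot cqz xdzz yoqvp ibo bfdiq cme jifn zts
Hunk 5: at line 5 remove [khtm] add [jgqdk,agfro,zgxp] -> 18 lines: aul dojd bhmoy hbbxp dnbj zwesl jgqdk agfro zgxp dot cqz xdzz yoqvp ibo bfdiq cme jifn zts
Final line 2: dojd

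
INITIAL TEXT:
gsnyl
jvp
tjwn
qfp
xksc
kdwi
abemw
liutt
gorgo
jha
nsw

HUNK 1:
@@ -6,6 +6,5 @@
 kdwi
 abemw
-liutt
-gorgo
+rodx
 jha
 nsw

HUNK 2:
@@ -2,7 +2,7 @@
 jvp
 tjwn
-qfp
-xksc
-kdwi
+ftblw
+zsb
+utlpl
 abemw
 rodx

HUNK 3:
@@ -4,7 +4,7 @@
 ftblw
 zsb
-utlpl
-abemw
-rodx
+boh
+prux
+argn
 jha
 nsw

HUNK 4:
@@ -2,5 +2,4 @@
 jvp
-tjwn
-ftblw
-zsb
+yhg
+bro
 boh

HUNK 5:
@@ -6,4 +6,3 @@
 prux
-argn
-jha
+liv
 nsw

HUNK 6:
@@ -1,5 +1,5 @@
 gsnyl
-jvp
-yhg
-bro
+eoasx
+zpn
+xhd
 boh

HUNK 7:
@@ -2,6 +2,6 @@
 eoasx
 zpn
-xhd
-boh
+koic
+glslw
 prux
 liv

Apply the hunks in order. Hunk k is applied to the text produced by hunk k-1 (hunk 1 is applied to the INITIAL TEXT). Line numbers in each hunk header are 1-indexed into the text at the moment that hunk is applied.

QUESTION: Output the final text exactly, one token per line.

Hunk 1: at line 6 remove [liutt,gorgo] add [rodx] -> 10 lines: gsnyl jvp tjwn qfp xksc kdwi abemw rodx jha nsw
Hunk 2: at line 2 remove [qfp,xksc,kdwi] add [ftblw,zsb,utlpl] -> 10 lines: gsnyl jvp tjwn ftblw zsb utlpl abemw rodx jha nsw
Hunk 3: at line 4 remove [utlpl,abemw,rodx] add [boh,prux,argn] -> 10 lines: gsnyl jvp tjwn ftblw zsb boh prux argn jha nsw
Hunk 4: at line 2 remove [tjwn,ftblw,zsb] add [yhg,bro] -> 9 lines: gsnyl jvp yhg bro boh prux argn jha nsw
Hunk 5: at line 6 remove [argn,jha] add [liv] -> 8 lines: gsnyl jvp yhg bro boh prux liv nsw
Hunk 6: at line 1 remove [jvp,yhg,bro] add [eoasx,zpn,xhd] -> 8 lines: gsnyl eoasx zpn xhd boh prux liv nsw
Hunk 7: at line 2 remove [xhd,boh] add [koic,glslw] -> 8 lines: gsnyl eoasx zpn koic glslw prux liv nsw

Answer: gsnyl
eoasx
zpn
koic
glslw
prux
liv
nsw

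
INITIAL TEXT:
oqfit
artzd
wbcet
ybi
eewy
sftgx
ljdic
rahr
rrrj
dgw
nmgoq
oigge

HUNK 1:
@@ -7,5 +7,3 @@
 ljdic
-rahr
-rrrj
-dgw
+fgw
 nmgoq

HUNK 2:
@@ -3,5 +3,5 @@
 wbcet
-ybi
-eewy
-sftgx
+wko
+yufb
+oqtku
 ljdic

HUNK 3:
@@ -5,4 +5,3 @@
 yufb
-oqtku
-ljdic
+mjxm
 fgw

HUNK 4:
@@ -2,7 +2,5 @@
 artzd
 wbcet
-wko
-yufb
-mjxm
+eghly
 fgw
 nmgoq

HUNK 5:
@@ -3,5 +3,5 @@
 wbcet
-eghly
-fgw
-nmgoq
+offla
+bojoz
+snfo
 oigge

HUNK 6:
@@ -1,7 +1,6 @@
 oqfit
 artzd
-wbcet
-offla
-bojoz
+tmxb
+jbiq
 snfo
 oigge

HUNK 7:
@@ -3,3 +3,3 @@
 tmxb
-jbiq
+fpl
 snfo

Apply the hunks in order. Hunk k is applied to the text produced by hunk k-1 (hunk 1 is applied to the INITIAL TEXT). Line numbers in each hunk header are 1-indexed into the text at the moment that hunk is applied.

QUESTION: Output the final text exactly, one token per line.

Answer: oqfit
artzd
tmxb
fpl
snfo
oigge

Derivation:
Hunk 1: at line 7 remove [rahr,rrrj,dgw] add [fgw] -> 10 lines: oqfit artzd wbcet ybi eewy sftgx ljdic fgw nmgoq oigge
Hunk 2: at line 3 remove [ybi,eewy,sftgx] add [wko,yufb,oqtku] -> 10 lines: oqfit artzd wbcet wko yufb oqtku ljdic fgw nmgoq oigge
Hunk 3: at line 5 remove [oqtku,ljdic] add [mjxm] -> 9 lines: oqfit artzd wbcet wko yufb mjxm fgw nmgoq oigge
Hunk 4: at line 2 remove [wko,yufb,mjxm] add [eghly] -> 7 lines: oqfit artzd wbcet eghly fgw nmgoq oigge
Hunk 5: at line 3 remove [eghly,fgw,nmgoq] add [offla,bojoz,snfo] -> 7 lines: oqfit artzd wbcet offla bojoz snfo oigge
Hunk 6: at line 1 remove [wbcet,offla,bojoz] add [tmxb,jbiq] -> 6 lines: oqfit artzd tmxb jbiq snfo oigge
Hunk 7: at line 3 remove [jbiq] add [fpl] -> 6 lines: oqfit artzd tmxb fpl snfo oigge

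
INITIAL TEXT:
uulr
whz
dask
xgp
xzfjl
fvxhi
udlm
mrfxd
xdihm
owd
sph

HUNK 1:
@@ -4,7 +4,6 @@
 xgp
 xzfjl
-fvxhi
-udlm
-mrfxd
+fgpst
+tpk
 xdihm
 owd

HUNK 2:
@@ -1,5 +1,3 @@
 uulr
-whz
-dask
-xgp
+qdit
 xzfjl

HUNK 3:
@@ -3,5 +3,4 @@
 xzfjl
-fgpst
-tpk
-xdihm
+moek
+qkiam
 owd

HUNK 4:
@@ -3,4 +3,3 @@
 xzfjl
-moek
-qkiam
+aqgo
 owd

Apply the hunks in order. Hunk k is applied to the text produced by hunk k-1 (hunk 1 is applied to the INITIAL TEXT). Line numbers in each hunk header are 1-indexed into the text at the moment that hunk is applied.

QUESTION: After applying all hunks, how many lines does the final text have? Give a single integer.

Answer: 6

Derivation:
Hunk 1: at line 4 remove [fvxhi,udlm,mrfxd] add [fgpst,tpk] -> 10 lines: uulr whz dask xgp xzfjl fgpst tpk xdihm owd sph
Hunk 2: at line 1 remove [whz,dask,xgp] add [qdit] -> 8 lines: uulr qdit xzfjl fgpst tpk xdihm owd sph
Hunk 3: at line 3 remove [fgpst,tpk,xdihm] add [moek,qkiam] -> 7 lines: uulr qdit xzfjl moek qkiam owd sph
Hunk 4: at line 3 remove [moek,qkiam] add [aqgo] -> 6 lines: uulr qdit xzfjl aqgo owd sph
Final line count: 6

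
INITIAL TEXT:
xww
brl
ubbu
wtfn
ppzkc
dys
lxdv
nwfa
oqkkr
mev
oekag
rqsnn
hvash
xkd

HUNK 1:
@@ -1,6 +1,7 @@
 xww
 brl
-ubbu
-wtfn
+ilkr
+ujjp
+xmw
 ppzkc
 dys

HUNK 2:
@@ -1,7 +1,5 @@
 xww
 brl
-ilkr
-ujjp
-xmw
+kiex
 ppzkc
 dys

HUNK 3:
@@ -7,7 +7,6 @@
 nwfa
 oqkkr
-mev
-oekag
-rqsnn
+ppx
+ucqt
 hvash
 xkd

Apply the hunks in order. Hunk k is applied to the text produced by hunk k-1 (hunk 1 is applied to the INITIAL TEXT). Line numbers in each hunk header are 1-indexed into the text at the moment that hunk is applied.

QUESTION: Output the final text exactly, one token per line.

Answer: xww
brl
kiex
ppzkc
dys
lxdv
nwfa
oqkkr
ppx
ucqt
hvash
xkd

Derivation:
Hunk 1: at line 1 remove [ubbu,wtfn] add [ilkr,ujjp,xmw] -> 15 lines: xww brl ilkr ujjp xmw ppzkc dys lxdv nwfa oqkkr mev oekag rqsnn hvash xkd
Hunk 2: at line 1 remove [ilkr,ujjp,xmw] add [kiex] -> 13 lines: xww brl kiex ppzkc dys lxdv nwfa oqkkr mev oekag rqsnn hvash xkd
Hunk 3: at line 7 remove [mev,oekag,rqsnn] add [ppx,ucqt] -> 12 lines: xww brl kiex ppzkc dys lxdv nwfa oqkkr ppx ucqt hvash xkd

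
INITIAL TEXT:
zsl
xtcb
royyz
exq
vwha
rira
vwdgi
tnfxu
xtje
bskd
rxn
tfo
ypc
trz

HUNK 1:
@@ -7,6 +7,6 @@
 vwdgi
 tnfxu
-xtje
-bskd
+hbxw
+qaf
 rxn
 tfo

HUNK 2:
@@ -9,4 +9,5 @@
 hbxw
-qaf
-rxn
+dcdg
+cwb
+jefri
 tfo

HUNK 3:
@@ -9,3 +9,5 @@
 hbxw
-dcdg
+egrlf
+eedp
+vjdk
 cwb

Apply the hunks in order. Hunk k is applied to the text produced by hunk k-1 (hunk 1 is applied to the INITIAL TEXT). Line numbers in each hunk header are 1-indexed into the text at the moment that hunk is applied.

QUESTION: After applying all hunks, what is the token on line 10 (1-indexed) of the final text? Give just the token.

Answer: egrlf

Derivation:
Hunk 1: at line 7 remove [xtje,bskd] add [hbxw,qaf] -> 14 lines: zsl xtcb royyz exq vwha rira vwdgi tnfxu hbxw qaf rxn tfo ypc trz
Hunk 2: at line 9 remove [qaf,rxn] add [dcdg,cwb,jefri] -> 15 lines: zsl xtcb royyz exq vwha rira vwdgi tnfxu hbxw dcdg cwb jefri tfo ypc trz
Hunk 3: at line 9 remove [dcdg] add [egrlf,eedp,vjdk] -> 17 lines: zsl xtcb royyz exq vwha rira vwdgi tnfxu hbxw egrlf eedp vjdk cwb jefri tfo ypc trz
Final line 10: egrlf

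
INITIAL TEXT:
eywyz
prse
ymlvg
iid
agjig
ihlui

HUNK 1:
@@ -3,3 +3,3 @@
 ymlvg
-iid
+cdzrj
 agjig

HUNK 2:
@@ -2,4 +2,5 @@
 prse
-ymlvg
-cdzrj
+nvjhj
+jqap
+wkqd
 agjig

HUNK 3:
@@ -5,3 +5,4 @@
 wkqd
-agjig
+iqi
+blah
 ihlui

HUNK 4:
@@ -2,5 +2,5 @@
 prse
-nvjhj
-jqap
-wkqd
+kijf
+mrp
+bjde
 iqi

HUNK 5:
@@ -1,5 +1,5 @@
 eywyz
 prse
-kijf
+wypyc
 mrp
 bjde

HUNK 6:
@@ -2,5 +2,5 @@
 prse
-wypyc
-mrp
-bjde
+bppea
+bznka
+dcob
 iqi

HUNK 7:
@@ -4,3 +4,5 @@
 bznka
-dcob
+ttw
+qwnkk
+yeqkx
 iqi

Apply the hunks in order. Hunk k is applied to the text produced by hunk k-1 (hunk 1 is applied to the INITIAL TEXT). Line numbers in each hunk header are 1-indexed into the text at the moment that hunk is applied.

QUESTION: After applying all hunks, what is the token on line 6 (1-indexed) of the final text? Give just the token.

Answer: qwnkk

Derivation:
Hunk 1: at line 3 remove [iid] add [cdzrj] -> 6 lines: eywyz prse ymlvg cdzrj agjig ihlui
Hunk 2: at line 2 remove [ymlvg,cdzrj] add [nvjhj,jqap,wkqd] -> 7 lines: eywyz prse nvjhj jqap wkqd agjig ihlui
Hunk 3: at line 5 remove [agjig] add [iqi,blah] -> 8 lines: eywyz prse nvjhj jqap wkqd iqi blah ihlui
Hunk 4: at line 2 remove [nvjhj,jqap,wkqd] add [kijf,mrp,bjde] -> 8 lines: eywyz prse kijf mrp bjde iqi blah ihlui
Hunk 5: at line 1 remove [kijf] add [wypyc] -> 8 lines: eywyz prse wypyc mrp bjde iqi blah ihlui
Hunk 6: at line 2 remove [wypyc,mrp,bjde] add [bppea,bznka,dcob] -> 8 lines: eywyz prse bppea bznka dcob iqi blah ihlui
Hunk 7: at line 4 remove [dcob] add [ttw,qwnkk,yeqkx] -> 10 lines: eywyz prse bppea bznka ttw qwnkk yeqkx iqi blah ihlui
Final line 6: qwnkk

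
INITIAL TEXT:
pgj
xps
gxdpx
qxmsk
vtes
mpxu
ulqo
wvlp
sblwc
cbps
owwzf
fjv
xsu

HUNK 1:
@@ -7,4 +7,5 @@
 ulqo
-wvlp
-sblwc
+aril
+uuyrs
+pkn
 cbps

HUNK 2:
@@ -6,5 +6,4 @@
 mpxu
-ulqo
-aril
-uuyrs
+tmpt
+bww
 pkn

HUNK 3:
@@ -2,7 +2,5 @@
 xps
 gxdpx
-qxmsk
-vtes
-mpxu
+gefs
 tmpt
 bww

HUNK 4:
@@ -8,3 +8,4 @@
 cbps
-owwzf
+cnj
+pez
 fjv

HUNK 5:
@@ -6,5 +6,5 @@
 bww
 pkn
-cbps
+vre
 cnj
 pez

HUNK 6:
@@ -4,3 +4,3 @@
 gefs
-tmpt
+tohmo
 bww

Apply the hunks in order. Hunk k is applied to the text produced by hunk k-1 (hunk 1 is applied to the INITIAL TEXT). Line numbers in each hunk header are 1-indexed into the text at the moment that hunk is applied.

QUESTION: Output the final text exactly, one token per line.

Hunk 1: at line 7 remove [wvlp,sblwc] add [aril,uuyrs,pkn] -> 14 lines: pgj xps gxdpx qxmsk vtes mpxu ulqo aril uuyrs pkn cbps owwzf fjv xsu
Hunk 2: at line 6 remove [ulqo,aril,uuyrs] add [tmpt,bww] -> 13 lines: pgj xps gxdpx qxmsk vtes mpxu tmpt bww pkn cbps owwzf fjv xsu
Hunk 3: at line 2 remove [qxmsk,vtes,mpxu] add [gefs] -> 11 lines: pgj xps gxdpx gefs tmpt bww pkn cbps owwzf fjv xsu
Hunk 4: at line 8 remove [owwzf] add [cnj,pez] -> 12 lines: pgj xps gxdpx gefs tmpt bww pkn cbps cnj pez fjv xsu
Hunk 5: at line 6 remove [cbps] add [vre] -> 12 lines: pgj xps gxdpx gefs tmpt bww pkn vre cnj pez fjv xsu
Hunk 6: at line 4 remove [tmpt] add [tohmo] -> 12 lines: pgj xps gxdpx gefs tohmo bww pkn vre cnj pez fjv xsu

Answer: pgj
xps
gxdpx
gefs
tohmo
bww
pkn
vre
cnj
pez
fjv
xsu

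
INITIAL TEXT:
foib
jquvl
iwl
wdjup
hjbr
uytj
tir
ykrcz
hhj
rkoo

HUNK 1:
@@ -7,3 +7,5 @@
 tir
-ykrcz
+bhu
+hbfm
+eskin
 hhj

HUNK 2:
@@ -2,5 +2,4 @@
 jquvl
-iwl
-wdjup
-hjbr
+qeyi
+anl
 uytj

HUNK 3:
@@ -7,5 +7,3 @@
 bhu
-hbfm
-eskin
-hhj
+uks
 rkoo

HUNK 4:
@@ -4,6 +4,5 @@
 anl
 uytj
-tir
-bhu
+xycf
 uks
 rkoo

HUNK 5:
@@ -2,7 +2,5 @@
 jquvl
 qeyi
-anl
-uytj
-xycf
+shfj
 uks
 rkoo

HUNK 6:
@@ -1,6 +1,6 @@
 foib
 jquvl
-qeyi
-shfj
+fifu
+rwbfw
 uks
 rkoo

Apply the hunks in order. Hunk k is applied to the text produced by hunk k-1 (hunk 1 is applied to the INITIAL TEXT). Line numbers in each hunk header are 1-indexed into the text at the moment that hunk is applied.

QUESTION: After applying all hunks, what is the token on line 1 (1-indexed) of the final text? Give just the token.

Answer: foib

Derivation:
Hunk 1: at line 7 remove [ykrcz] add [bhu,hbfm,eskin] -> 12 lines: foib jquvl iwl wdjup hjbr uytj tir bhu hbfm eskin hhj rkoo
Hunk 2: at line 2 remove [iwl,wdjup,hjbr] add [qeyi,anl] -> 11 lines: foib jquvl qeyi anl uytj tir bhu hbfm eskin hhj rkoo
Hunk 3: at line 7 remove [hbfm,eskin,hhj] add [uks] -> 9 lines: foib jquvl qeyi anl uytj tir bhu uks rkoo
Hunk 4: at line 4 remove [tir,bhu] add [xycf] -> 8 lines: foib jquvl qeyi anl uytj xycf uks rkoo
Hunk 5: at line 2 remove [anl,uytj,xycf] add [shfj] -> 6 lines: foib jquvl qeyi shfj uks rkoo
Hunk 6: at line 1 remove [qeyi,shfj] add [fifu,rwbfw] -> 6 lines: foib jquvl fifu rwbfw uks rkoo
Final line 1: foib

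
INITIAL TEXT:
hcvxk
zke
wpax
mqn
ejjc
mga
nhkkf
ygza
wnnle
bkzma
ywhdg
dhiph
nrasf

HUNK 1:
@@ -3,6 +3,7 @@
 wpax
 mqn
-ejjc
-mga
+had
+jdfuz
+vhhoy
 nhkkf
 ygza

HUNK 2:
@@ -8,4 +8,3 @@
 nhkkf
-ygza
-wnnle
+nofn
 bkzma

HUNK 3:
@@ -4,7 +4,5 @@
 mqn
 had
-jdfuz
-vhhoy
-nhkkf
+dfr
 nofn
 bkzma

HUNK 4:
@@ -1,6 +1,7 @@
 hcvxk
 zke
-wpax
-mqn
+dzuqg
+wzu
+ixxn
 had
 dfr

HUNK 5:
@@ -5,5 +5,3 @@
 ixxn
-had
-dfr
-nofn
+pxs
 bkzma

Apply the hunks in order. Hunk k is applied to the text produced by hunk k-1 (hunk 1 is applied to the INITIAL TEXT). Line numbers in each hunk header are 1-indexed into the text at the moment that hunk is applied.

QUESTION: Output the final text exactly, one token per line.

Answer: hcvxk
zke
dzuqg
wzu
ixxn
pxs
bkzma
ywhdg
dhiph
nrasf

Derivation:
Hunk 1: at line 3 remove [ejjc,mga] add [had,jdfuz,vhhoy] -> 14 lines: hcvxk zke wpax mqn had jdfuz vhhoy nhkkf ygza wnnle bkzma ywhdg dhiph nrasf
Hunk 2: at line 8 remove [ygza,wnnle] add [nofn] -> 13 lines: hcvxk zke wpax mqn had jdfuz vhhoy nhkkf nofn bkzma ywhdg dhiph nrasf
Hunk 3: at line 4 remove [jdfuz,vhhoy,nhkkf] add [dfr] -> 11 lines: hcvxk zke wpax mqn had dfr nofn bkzma ywhdg dhiph nrasf
Hunk 4: at line 1 remove [wpax,mqn] add [dzuqg,wzu,ixxn] -> 12 lines: hcvxk zke dzuqg wzu ixxn had dfr nofn bkzma ywhdg dhiph nrasf
Hunk 5: at line 5 remove [had,dfr,nofn] add [pxs] -> 10 lines: hcvxk zke dzuqg wzu ixxn pxs bkzma ywhdg dhiph nrasf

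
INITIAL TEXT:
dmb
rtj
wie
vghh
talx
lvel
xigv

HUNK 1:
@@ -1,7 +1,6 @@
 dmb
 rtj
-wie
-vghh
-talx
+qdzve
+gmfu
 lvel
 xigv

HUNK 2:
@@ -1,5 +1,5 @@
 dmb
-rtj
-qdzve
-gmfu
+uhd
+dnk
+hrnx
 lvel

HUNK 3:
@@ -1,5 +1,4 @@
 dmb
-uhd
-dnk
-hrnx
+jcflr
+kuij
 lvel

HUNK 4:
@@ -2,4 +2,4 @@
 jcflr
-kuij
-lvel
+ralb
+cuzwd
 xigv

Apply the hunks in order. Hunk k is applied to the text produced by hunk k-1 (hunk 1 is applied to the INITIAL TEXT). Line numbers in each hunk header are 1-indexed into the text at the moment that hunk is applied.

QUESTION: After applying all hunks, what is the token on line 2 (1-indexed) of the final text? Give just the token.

Hunk 1: at line 1 remove [wie,vghh,talx] add [qdzve,gmfu] -> 6 lines: dmb rtj qdzve gmfu lvel xigv
Hunk 2: at line 1 remove [rtj,qdzve,gmfu] add [uhd,dnk,hrnx] -> 6 lines: dmb uhd dnk hrnx lvel xigv
Hunk 3: at line 1 remove [uhd,dnk,hrnx] add [jcflr,kuij] -> 5 lines: dmb jcflr kuij lvel xigv
Hunk 4: at line 2 remove [kuij,lvel] add [ralb,cuzwd] -> 5 lines: dmb jcflr ralb cuzwd xigv
Final line 2: jcflr

Answer: jcflr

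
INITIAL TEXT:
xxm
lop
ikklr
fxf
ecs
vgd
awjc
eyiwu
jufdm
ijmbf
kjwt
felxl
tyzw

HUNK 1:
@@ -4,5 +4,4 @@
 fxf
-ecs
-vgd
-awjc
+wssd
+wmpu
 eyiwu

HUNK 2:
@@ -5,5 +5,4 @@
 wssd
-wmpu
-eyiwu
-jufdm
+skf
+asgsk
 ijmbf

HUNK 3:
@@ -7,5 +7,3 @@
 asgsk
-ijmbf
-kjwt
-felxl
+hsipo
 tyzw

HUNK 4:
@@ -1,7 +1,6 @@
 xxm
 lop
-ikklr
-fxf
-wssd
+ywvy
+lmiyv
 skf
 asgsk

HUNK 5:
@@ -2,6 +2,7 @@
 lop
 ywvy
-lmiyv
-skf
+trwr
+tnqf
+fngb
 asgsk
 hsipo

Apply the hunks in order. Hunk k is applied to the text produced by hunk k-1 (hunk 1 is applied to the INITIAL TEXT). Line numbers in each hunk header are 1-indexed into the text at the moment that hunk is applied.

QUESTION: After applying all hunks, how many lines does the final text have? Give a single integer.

Hunk 1: at line 4 remove [ecs,vgd,awjc] add [wssd,wmpu] -> 12 lines: xxm lop ikklr fxf wssd wmpu eyiwu jufdm ijmbf kjwt felxl tyzw
Hunk 2: at line 5 remove [wmpu,eyiwu,jufdm] add [skf,asgsk] -> 11 lines: xxm lop ikklr fxf wssd skf asgsk ijmbf kjwt felxl tyzw
Hunk 3: at line 7 remove [ijmbf,kjwt,felxl] add [hsipo] -> 9 lines: xxm lop ikklr fxf wssd skf asgsk hsipo tyzw
Hunk 4: at line 1 remove [ikklr,fxf,wssd] add [ywvy,lmiyv] -> 8 lines: xxm lop ywvy lmiyv skf asgsk hsipo tyzw
Hunk 5: at line 2 remove [lmiyv,skf] add [trwr,tnqf,fngb] -> 9 lines: xxm lop ywvy trwr tnqf fngb asgsk hsipo tyzw
Final line count: 9

Answer: 9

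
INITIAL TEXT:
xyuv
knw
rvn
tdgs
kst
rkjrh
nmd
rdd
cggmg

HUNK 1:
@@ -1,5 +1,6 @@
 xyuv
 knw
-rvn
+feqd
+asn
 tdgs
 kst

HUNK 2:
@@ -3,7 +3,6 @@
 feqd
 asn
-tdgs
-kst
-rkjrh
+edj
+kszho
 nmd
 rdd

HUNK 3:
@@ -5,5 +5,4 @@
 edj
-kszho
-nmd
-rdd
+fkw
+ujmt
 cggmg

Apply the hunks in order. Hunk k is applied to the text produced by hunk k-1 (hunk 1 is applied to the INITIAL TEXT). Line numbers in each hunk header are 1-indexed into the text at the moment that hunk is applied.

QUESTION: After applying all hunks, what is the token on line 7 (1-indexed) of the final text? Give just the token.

Answer: ujmt

Derivation:
Hunk 1: at line 1 remove [rvn] add [feqd,asn] -> 10 lines: xyuv knw feqd asn tdgs kst rkjrh nmd rdd cggmg
Hunk 2: at line 3 remove [tdgs,kst,rkjrh] add [edj,kszho] -> 9 lines: xyuv knw feqd asn edj kszho nmd rdd cggmg
Hunk 3: at line 5 remove [kszho,nmd,rdd] add [fkw,ujmt] -> 8 lines: xyuv knw feqd asn edj fkw ujmt cggmg
Final line 7: ujmt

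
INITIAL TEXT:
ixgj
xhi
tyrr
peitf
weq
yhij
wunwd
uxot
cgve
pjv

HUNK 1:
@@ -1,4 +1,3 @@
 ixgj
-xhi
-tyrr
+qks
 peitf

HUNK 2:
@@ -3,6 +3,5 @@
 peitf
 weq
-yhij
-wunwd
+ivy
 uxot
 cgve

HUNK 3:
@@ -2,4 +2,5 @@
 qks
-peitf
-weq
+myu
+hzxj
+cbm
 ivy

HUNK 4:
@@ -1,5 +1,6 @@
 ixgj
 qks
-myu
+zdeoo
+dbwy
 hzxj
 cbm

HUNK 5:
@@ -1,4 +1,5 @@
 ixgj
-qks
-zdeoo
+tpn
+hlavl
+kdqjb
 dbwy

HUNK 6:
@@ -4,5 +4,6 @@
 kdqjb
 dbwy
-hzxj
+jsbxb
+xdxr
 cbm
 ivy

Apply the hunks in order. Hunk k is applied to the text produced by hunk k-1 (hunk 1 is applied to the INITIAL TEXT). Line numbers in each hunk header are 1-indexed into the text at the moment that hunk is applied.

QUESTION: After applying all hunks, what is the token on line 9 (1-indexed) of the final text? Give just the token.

Answer: ivy

Derivation:
Hunk 1: at line 1 remove [xhi,tyrr] add [qks] -> 9 lines: ixgj qks peitf weq yhij wunwd uxot cgve pjv
Hunk 2: at line 3 remove [yhij,wunwd] add [ivy] -> 8 lines: ixgj qks peitf weq ivy uxot cgve pjv
Hunk 3: at line 2 remove [peitf,weq] add [myu,hzxj,cbm] -> 9 lines: ixgj qks myu hzxj cbm ivy uxot cgve pjv
Hunk 4: at line 1 remove [myu] add [zdeoo,dbwy] -> 10 lines: ixgj qks zdeoo dbwy hzxj cbm ivy uxot cgve pjv
Hunk 5: at line 1 remove [qks,zdeoo] add [tpn,hlavl,kdqjb] -> 11 lines: ixgj tpn hlavl kdqjb dbwy hzxj cbm ivy uxot cgve pjv
Hunk 6: at line 4 remove [hzxj] add [jsbxb,xdxr] -> 12 lines: ixgj tpn hlavl kdqjb dbwy jsbxb xdxr cbm ivy uxot cgve pjv
Final line 9: ivy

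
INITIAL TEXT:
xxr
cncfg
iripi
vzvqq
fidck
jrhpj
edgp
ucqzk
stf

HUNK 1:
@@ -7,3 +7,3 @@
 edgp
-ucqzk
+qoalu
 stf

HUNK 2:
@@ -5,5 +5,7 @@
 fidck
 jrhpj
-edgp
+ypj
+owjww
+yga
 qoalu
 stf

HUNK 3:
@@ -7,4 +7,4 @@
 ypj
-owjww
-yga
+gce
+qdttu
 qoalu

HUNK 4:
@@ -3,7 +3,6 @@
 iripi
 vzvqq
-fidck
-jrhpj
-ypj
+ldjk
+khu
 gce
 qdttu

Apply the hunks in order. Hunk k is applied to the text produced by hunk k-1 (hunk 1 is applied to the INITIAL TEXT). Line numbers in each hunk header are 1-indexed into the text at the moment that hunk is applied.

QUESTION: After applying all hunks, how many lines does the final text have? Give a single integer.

Answer: 10

Derivation:
Hunk 1: at line 7 remove [ucqzk] add [qoalu] -> 9 lines: xxr cncfg iripi vzvqq fidck jrhpj edgp qoalu stf
Hunk 2: at line 5 remove [edgp] add [ypj,owjww,yga] -> 11 lines: xxr cncfg iripi vzvqq fidck jrhpj ypj owjww yga qoalu stf
Hunk 3: at line 7 remove [owjww,yga] add [gce,qdttu] -> 11 lines: xxr cncfg iripi vzvqq fidck jrhpj ypj gce qdttu qoalu stf
Hunk 4: at line 3 remove [fidck,jrhpj,ypj] add [ldjk,khu] -> 10 lines: xxr cncfg iripi vzvqq ldjk khu gce qdttu qoalu stf
Final line count: 10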